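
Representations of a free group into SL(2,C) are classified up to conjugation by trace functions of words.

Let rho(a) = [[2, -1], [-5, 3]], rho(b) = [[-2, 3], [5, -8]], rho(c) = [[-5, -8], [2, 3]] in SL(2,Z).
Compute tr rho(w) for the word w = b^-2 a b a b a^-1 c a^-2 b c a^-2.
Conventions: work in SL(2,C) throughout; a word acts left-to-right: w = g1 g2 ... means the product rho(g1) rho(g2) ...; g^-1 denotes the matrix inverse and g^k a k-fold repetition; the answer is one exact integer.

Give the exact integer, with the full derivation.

-175608838

rho(b^-1) = [[-8, -3], [-5, -2]]
... * rho(b^-1) = [[-8, -3], [-5, -2]]  ->  [[79, 30], [50, 19]]
... * rho(a) = [[2, -1], [-5, 3]]  ->  [[8, 11], [5, 7]]
... * rho(b) = [[-2, 3], [5, -8]]  ->  [[39, -64], [25, -41]]
... * rho(a) = [[2, -1], [-5, 3]]  ->  [[398, -231], [255, -148]]
... * rho(b) = [[-2, 3], [5, -8]]  ->  [[-1951, 3042], [-1250, 1949]]
... * rho(a^-1) = [[3, 1], [5, 2]]  ->  [[9357, 4133], [5995, 2648]]
... * rho(c) = [[-5, -8], [2, 3]]  ->  [[-38519, -62457], [-24679, -40016]]
... * rho(a^-1) = [[3, 1], [5, 2]]  ->  [[-427842, -163433], [-274117, -104711]]
... * rho(a^-1) = [[3, 1], [5, 2]]  ->  [[-2100691, -754708], [-1345906, -483539]]
... * rho(b) = [[-2, 3], [5, -8]]  ->  [[427842, -264409], [274117, -169406]]
... * rho(c) = [[-5, -8], [2, 3]]  ->  [[-2668028, -4215963], [-1709397, -2701154]]
... * rho(a^-1) = [[3, 1], [5, 2]]  ->  [[-29083899, -11099954], [-18633961, -7111705]]
... * rho(a^-1) = [[3, 1], [5, 2]]  ->  [[-142751467, -51283807], [-91460408, -32857371]]
tr = -142751467 + -32857371 = -175608838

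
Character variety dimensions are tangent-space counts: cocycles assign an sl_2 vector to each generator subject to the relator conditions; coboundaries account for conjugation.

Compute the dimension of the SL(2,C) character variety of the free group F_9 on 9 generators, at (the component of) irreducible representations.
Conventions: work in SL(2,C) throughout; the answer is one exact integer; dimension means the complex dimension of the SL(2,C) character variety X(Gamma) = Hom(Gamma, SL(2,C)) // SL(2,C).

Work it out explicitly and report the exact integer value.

Here Gamma is free of rank 9 — no relator constrains a cocycle.
A cocycle picks one sl_2 vector per generator freely, giving dim Z^1 = 3*9 = 27.
At an irreducible rho the centralizer of the image in sl_2 is 0, so the coboundary map sl_2 -> Z^1 is injective: dim B^1 = 3.
dim X = dim H^1 = dim Z^1 - dim B^1 = 27 - 3 = 24.

24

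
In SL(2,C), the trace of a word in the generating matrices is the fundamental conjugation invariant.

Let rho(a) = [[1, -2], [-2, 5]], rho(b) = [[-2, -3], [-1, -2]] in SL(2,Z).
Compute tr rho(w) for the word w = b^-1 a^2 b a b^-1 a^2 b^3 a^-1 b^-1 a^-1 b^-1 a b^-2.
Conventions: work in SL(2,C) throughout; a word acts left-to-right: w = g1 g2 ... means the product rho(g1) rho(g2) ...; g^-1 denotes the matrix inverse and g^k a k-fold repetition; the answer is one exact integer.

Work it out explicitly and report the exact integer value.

-1256795474

rho(b^-1) = [[-2, 3], [1, -2]]
... * rho(a) = [[1, -2], [-2, 5]]  ->  [[-8, 19], [5, -12]]
... * rho(a) = [[1, -2], [-2, 5]]  ->  [[-46, 111], [29, -70]]
... * rho(b) = [[-2, -3], [-1, -2]]  ->  [[-19, -84], [12, 53]]
... * rho(a) = [[1, -2], [-2, 5]]  ->  [[149, -382], [-94, 241]]
... * rho(b^-1) = [[-2, 3], [1, -2]]  ->  [[-680, 1211], [429, -764]]
... * rho(a) = [[1, -2], [-2, 5]]  ->  [[-3102, 7415], [1957, -4678]]
... * rho(a) = [[1, -2], [-2, 5]]  ->  [[-17932, 43279], [11313, -27304]]
... * rho(b) = [[-2, -3], [-1, -2]]  ->  [[-7415, -32762], [4678, 20669]]
... * rho(b) = [[-2, -3], [-1, -2]]  ->  [[47592, 87769], [-30025, -55372]]
... * rho(b) = [[-2, -3], [-1, -2]]  ->  [[-182953, -318314], [115422, 200819]]
... * rho(a^-1) = [[5, 2], [2, 1]]  ->  [[-1551393, -684220], [978748, 431663]]
... * rho(b^-1) = [[-2, 3], [1, -2]]  ->  [[2418566, -3285739], [-1525833, 2072918]]
... * rho(a^-1) = [[5, 2], [2, 1]]  ->  [[5521352, 1551393], [-3483329, -978748]]
... * rho(b^-1) = [[-2, 3], [1, -2]]  ->  [[-9491311, 13461270], [5987910, -8492491]]
... * rho(a) = [[1, -2], [-2, 5]]  ->  [[-36413851, 86288972], [22972892, -54438275]]
... * rho(b^-1) = [[-2, 3], [1, -2]]  ->  [[159116674, -281819497], [-100384059, 177795226]]
... * rho(b^-1) = [[-2, 3], [1, -2]]  ->  [[-600052845, 1040989016], [378563344, -656742629]]
tr = -600052845 + -656742629 = -1256795474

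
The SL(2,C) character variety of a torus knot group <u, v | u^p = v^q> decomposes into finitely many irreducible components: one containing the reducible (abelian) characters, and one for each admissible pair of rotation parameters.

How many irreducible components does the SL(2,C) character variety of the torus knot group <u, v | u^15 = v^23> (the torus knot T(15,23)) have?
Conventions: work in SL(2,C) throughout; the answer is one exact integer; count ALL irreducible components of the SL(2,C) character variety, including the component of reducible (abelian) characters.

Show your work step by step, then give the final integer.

For T(15,23): irreducibility forces the central element u^15 = v^23 to one of +I, -I.
This locks tr(u) to 2*cos(pi*alpha/15), alpha in 1..14, and tr(v) to 2*cos(pi*beta/23), beta in 1..22, on each component of irreducible characters.
Consistency of u^15 = (-1)^alpha I with v^23 = (-1)^beta I forces alpha = beta (mod 2).
Counting: 7 odd alphas x 11 odd betas + 7 even alphas x 11 even betas = 77 + 77 = 154.
components with irreducible characters: 154; plus the single component of reducible (abelian) characters: total 155.

155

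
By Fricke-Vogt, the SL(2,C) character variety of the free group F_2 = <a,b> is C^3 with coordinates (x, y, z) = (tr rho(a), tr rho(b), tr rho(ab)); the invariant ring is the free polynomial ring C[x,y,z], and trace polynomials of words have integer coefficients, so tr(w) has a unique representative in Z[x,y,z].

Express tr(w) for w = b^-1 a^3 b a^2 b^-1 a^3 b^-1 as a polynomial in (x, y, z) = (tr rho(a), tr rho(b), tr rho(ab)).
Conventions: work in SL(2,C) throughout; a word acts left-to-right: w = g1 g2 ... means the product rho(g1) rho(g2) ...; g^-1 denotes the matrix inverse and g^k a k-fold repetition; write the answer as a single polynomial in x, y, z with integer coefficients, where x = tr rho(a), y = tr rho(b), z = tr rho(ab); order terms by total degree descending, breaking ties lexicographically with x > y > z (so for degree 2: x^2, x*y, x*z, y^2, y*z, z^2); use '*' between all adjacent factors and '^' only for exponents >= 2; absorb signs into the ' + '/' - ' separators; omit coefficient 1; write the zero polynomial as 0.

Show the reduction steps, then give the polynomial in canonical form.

x^7*y^3*z - x^6*y^4 - 2*x^6*y^2*z^2 - x^7*y*z - 2*x^5*y^3*z + x^5*y*z^3 + x^6*y^2 + x^6*z^2 + 3*x^4*y^4 + 5*x^4*y^2*z^2 + 4*x^5*y*z - 2*x^3*y*z^3 - 3*x^4*y^2 - 4*x^4*z^2 - 2*x^2*y^4 - 3*x^2*y^2*z^2 - 4*x^3*y*z + x*y^3*z + x*y*z^3 - x^4 + x^2*y^2 + 3*x^2*z^2 + 4*x^2 + y^2 - 2

apply: trace(a b a) = trace(a)*trace(b a) - trace(b)   [square of a] = x*z - y
use: trace(b a^3) = trace(a)*trace(a b a) - trace(a b)   [square of a] = x^2*z - x*y - z
apply: trace(a^2 b a^2) = trace(a)*trace(b a^3) - trace(b a^2)   [square of a] = x^3*z - x^2*y - 2*x*z + y
apply: trace(a^3 b a^2) = trace(a)*trace(a^2 b a^2) - trace(a^2 b a)   [square of a] = x^4*z - x^3*y - 3*x^2*z + 2*x*y + z
use: trace(b a^6) = trace(a)*trace(a^3 b a^2) - trace(a^3 b a)   [square of a] = x^5*z - x^4*y - 4*x^3*z + 3*x^2*y + 3*x*z - y
trace(a^3 b a^4) = trace(a)*trace(b a^6) - trace(b a^5)   [square of a] = x^6*z - x^5*y - 5*x^4*z + 4*x^3*y + 6*x^2*z - 3*x*y - z
use: trace(a^3 b a^5) = trace(a)*trace(a^3 b a^4) - trace(a^3 b a^3)   [square of a] = x^7*z - x^6*y - 6*x^5*z + 5*x^4*y + 10*x^3*z - 6*x^2*y - 4*x*z + y
apply: trace(b a b a) = trace(a b)*trace(a b) - trace(1)   [split at a repeated a] = z^2 - 2
trace(b a b) = trace(b)*trace(a b) - trace(a)   [square of b] = y*z - x
use: trace(b a^2 b a) = trace(a)*trace(b a b a) - trace(b a b)   [square of a] = x*z^2 - y*z - x
use: trace(a^2) = trace(a)*trace(a) - trace(1)   [square of a] = x^2 - 2
trace(b a^2 b) = trace(b)*trace(a^2 b) - trace(a^2)   [square of b] = x*y*z - x^2 - y^2 + 2
use: trace(b a^2 b a^2) = trace(a)*trace(b a^2 b a) - trace(b a^2 b)   [square of a] = x^2*z^2 - 2*x*y*z + y^2 - 2
trace(a b a^3 b a) = trace(a)*trace(b a^2 b a^2) - trace(b a^2 b a)   [square of a] = x^3*z^2 - 2*x^2*y*z + x*y^2 - x*z^2 + y*z - x
apply: trace(a b a^3 b) = trace(a)*trace(b a b a^2) - trace(b a b a)   [square of a] = x^2*z^2 - x*y*z - x^2 - z^2 + 2
apply: trace(a b a^3 b a^2) = trace(a)*trace(a b a^3 b a) - trace(a b a^3 b)   [square of a] = x^4*z^2 - 2*x^3*y*z + x^2*y^2 - 2*x^2*z^2 + 2*x*y*z + z^2 - 2
use: trace(a^2 b a^3 b a^2) = trace(a)*trace(a b a^3 b a^2) - trace(a b a^3 b a)   [square of a] = x^5*z^2 - 2*x^4*y*z + x^3*y^2 - 3*x^3*z^2 + 4*x^2*y*z - x*y^2 + 2*x*z^2 - y*z - x
trace(a^3 b a^5 b) = trace(a)*trace(a^2 b a^3 b a^2) - trace(a^2 b a^3 b a)   [square of a] = x^6*z^2 - 2*x^5*y*z + x^4*y^2 - 4*x^4*z^2 + 6*x^3*y*z - 2*x^2*y^2 + 4*x^2*z^2 - 3*x*y*z - x^2 - z^2 + 2
use: trace(a^3 b^-1 a^3 b a^2) = trace(a^3 b a^5)*trace(b) - trace(a^3 b a^5 b)   [inverse elimination on b] = x^7*y*z - x^6*y^2 - x^6*z^2 - 4*x^5*y*z + 4*x^4*y^2 + 4*x^4*z^2 + 4*x^3*y*z - 4*x^2*y^2 - 4*x^2*z^2 - x*y*z + x^2 + y^2 + z^2 - 2
apply: trace(a^2 b a b a^2) = trace(a)*trace(a^2 b a b a) - trace(a^2 b a b)   [square of a] = x^3*z^2 - x^2*y*z - x^3 - 2*x*z^2 + y*z + 3*x
apply: trace(b a^5 b a) = trace(a)*trace(a^2 b a b a^2) - trace(a^2 b a b a)   [square of a] = x^4*z^2 - x^3*y*z - x^4 - 3*x^2*z^2 + 2*x*y*z + 4*x^2 + z^2 - 2
use: trace(a^3) = trace(a)*trace(a^2) - trace(a)   [square of a] = x^3 - 3*x
trace(a^4) = trace(a)*trace(a^3) - trace(a^2)   [square of a] = x^4 - 4*x^2 + 2
trace(a^5) = trace(a)*trace(a^4) - trace(a^3)   [square of a] = x^5 - 5*x^3 + 5*x
apply: trace(b a^5 b) = trace(b)*trace(a^5 b) - trace(a^5)   [square of b] = x^4*y*z - x^5 - x^3*y^2 - 3*x^2*y*z + 5*x^3 + 2*x*y^2 + y*z - 5*x
trace(b a^2 b a^5) = trace(a)*trace(b a^5 b a) - trace(b a^5 b)   [square of a] = x^5*z^2 - 2*x^4*y*z + x^3*y^2 - 3*x^3*z^2 + 5*x^2*y*z - x^3 - 2*x*y^2 + x*z^2 - y*z + 3*x
trace(b a^2 b a^4) = trace(a)*trace(b a^2 b a^3) - trace(b a^2 b a^2)   [square of a] = x^4*z^2 - 2*x^3*y*z + x^2*y^2 - 2*x^2*z^2 + 3*x*y*z - x^2 - y^2 + 2
trace(a^3 b a^2 b a^3) = trace(a)*trace(b a^2 b a^5) - trace(b a^2 b a^4)   [square of a] = x^6*z^2 - 2*x^5*y*z + x^4*y^2 - 4*x^4*z^2 + 7*x^3*y*z - x^4 - 3*x^2*y^2 + 3*x^2*z^2 - 4*x*y*z + 4*x^2 + y^2 - 2
use: trace(b a b a b a) = trace(b a b a)*trace(b a) - trace(a b)   [split at a repeated b] = z^3 - 3*z
trace(b a b a b) = trace(b)*trace(a b a b) - trace(a b a)   [square of b] = y*z^2 - x*z - y
trace(b a^2 b a b a) = trace(a)*trace(b a b a b a) - trace(b a b a b)   [square of a] = x*z^3 - y*z^2 - 2*x*z + y
trace(b a b^2) = trace(b)*trace(b a b) - trace(b a)   [square of b] = y^2*z - x*y - z
trace(b a^2 b a b) = trace(a)*trace(b a b^2 a) - trace(b a b^2)   [square of a] = x*y*z^2 - x^2*z - y^2*z + z
use: trace(b a^2 b a b a^2) = trace(a)*trace(b a^2 b a b a) - trace(b a^2 b a b)   [square of a] = x^2*z^3 - 2*x*y*z^2 - x^2*z + y^2*z + x*y - z
trace(b a^3 b a^2 b a) = trace(a)*trace(b a^2 b a b a^2) - trace(b a^2 b a b a)   [square of a] = x^3*z^3 - 2*x^2*y*z^2 - x^3*z + x*y^2*z - x*z^3 + x^2*y + y*z^2 + x*z - y
apply: trace(b a^3 b a^2 b) = trace(b)*trace(a^3 b a^2 b) - trace(a^3 b a^2)   [square of b] = x^3*y*z^2 - x^4*z - 2*x^2*y^2*z + x^3*y + x*y^3 - x*y*z^2 + 3*x^2*z + y^2*z - 3*x*y - z
trace(b a^3 b a^2 b a^2) = trace(a)*trace(b a^3 b a^2 b a) - trace(b a^3 b a^2 b)   [square of a] = x^4*z^3 - 3*x^3*y*z^2 + 3*x^2*y^2*z - x^2*z^3 - x*y^3 + 2*x*y*z^2 - 2*x^2*z - y^2*z + 2*x*y + z
apply: trace(a^3 b a^2 b a^3 b) = trace(a)*trace(b a^3 b a^2 b a^2) - trace(b a^3 b a^2 b a)   [square of a] = x^5*z^3 - 3*x^4*y*z^2 + 3*x^3*y^2*z - 2*x^3*z^3 - x^2*y^3 + 4*x^2*y*z^2 - x^3*z - 2*x*y^2*z + x*z^3 + x^2*y - y*z^2 + y
apply: trace(a^3 b^-1 a^3 b a^2 b) = trace(a^3 b a^2 b a^3)*trace(b) - trace(a^3 b a^2 b a^3 b)   [inverse elimination on b] = x^6*y*z^2 - 2*x^5*y^2*z - x^5*z^3 + x^4*y^3 - x^4*y*z^2 + 4*x^3*y^2*z + 2*x^3*z^3 - x^4*y - 2*x^2*y^3 - x^2*y*z^2 + x^3*z - 2*x*y^2*z - x*z^3 + 3*x^2*y + y^3 + y*z^2 - 3*y
trace(a^3 b a^2 b^-1 a^3 b^-1) = trace(a^3 b^-1 a^3 b a^2)*trace(b) - trace(a^3 b^-1 a^3 b a^2 b)   [inverse elimination on b] = x^7*y^2*z - x^6*y^3 - 2*x^6*y*z^2 - 2*x^5*y^2*z + x^5*z^3 + 3*x^4*y^3 + 5*x^4*y*z^2 - 2*x^3*z^3 + x^4*y - 2*x^2*y^3 - 3*x^2*y*z^2 - x^3*z + x*y^2*z + x*z^3 - 2*x^2*y + y
apply: trace(a^3 b a^2 b^-1 a^3) = trace(a^6 b a^2)*trace(b) - trace(a^6 b a^2 b)   [inverse elimination on b] = x^7*y*z - x^6*y^2 - x^6*z^2 - 4*x^5*y*z + 4*x^4*y^2 + 4*x^4*z^2 + 3*x^3*y*z + x^4 - 3*x^2*y^2 - 3*x^2*z^2 - 4*x^2 + 2
use: trace(b^-1 a^3 b a^2 b^-1 a^3 b^-1) = trace(a^3 b a^2 b^-1 a^3 b^-1)*trace(b) - trace(a^3 b a^2 b^-1 a^3)   [inverse elimination on b] = x^7*y^3*z - x^6*y^4 - 2*x^6*y^2*z^2 - x^7*y*z - 2*x^5*y^3*z + x^5*y*z^3 + x^6*y^2 + x^6*z^2 + 3*x^4*y^4 + 5*x^4*y^2*z^2 + 4*x^5*y*z - 2*x^3*y*z^3 - 3*x^4*y^2 - 4*x^4*z^2 - 2*x^2*y^4 - 3*x^2*y^2*z^2 - 4*x^3*y*z + x*y^3*z + x*y*z^3 - x^4 + x^2*y^2 + 3*x^2*z^2 + 4*x^2 + y^2 - 2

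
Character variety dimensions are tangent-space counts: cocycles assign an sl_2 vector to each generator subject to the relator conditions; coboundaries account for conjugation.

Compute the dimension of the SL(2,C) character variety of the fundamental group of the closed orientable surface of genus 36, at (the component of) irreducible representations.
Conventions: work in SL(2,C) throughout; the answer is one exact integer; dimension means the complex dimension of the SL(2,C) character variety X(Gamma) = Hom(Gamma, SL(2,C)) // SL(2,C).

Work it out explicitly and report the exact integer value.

Gamma = pi_1(Sigma_36) = < a_1, b_1, ..., a_36, b_36 | prod [a_i, b_i] > has 2g = 72 generators and 1 relator.
A cocycle assigns one sl_2 vector per generator subject to the relator condition d_2(z) = 0: dim of the unconstrained space is 3*2g = 216.
At an irreducible rho, H^2 = coker(d_2) vanishes (Poincare duality: H^2 is dual to H^0 = invariants = 0), so d_2 is surjective onto sl_2 and dim Z^1 = 216 - 3 = 213.
As always at irreducible rho, dim B^1 = 3.
dim X = dim H^1 = 213 - 3 = 210.

210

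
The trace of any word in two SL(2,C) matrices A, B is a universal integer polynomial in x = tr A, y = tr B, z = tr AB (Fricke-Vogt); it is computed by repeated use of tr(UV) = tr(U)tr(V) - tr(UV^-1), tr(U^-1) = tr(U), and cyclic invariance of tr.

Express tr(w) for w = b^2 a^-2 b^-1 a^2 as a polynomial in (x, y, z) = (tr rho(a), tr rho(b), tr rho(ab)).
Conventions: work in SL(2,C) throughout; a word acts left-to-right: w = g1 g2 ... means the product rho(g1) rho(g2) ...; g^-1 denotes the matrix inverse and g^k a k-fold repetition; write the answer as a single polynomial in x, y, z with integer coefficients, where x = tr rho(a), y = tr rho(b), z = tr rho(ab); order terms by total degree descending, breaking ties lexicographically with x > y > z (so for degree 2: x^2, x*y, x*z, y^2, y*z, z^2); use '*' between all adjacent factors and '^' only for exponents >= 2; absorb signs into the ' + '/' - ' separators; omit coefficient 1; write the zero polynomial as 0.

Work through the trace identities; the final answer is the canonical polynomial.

-x^3*y^2*z + x^4*y + x^2*y^3 + x^2*y*z^2 - 4*x^2*y + y

tr(a b^2) = tr(b)*tr(a b) - tr(a) = y*z - x
and tr(a^2 b) = tr(a)*tr(b a) - tr(b) = x*z - y
and tr(a^2) = tr(a)*tr(a) - tr(1) = x^2 - 2
next, tr(a^2 b^2) = tr(b)*tr(a^2 b) - tr(a^2) = x*y*z - x^2 - y^2 + 2
next, tr(b a^2 b^2) = tr(b)*tr(a^2 b^2) - tr(a^2 b) = x*y^2*z - x^2*y - y^3 - x*z + 3*y
tr(b a b a) = tr(b a)*tr(b a) - tr(1) = z^2 - 2
tr(a b a^2 b) = tr(a)*tr(b a b a) - tr(b a b) = x*z^2 - y*z - x
tr(a b a^2) = tr(a)*tr(a b a) - tr(a b) = x^2*z - x*y - z
tr(b a^2 b^2 a) = tr(b)*tr(a b a^2 b) - tr(a b a^2) = x*y*z^2 - x^2*z - y^2*z + z
tr(a^2 b^2 a^-1 b) = tr(b a^2 b^2)*tr(a) - tr(b a^2 b^2 a) = x^2*y^2*z - x^3*y - x*y^3 - x*y*z^2 + y^2*z + 3*x*y - z
tr(a^-1 b^-1 a^2 b^2) = tr(a^2 b^2 a^-1)*tr(b) - tr(a^2 b^2 a^-1 b) = -x^2*y^2*z + x^3*y + x*y^3 + x*y*z^2 - 4*x*y + z
and tr(b^2 a^-2 b^-1 a^2) = tr(a^-1 b^-1 a^2 b^2)*tr(a) - tr(a^-1 b^-1 a^2 b^2 a) = -x^3*y^2*z + x^4*y + x^2*y^3 + x^2*y*z^2 - 4*x^2*y + y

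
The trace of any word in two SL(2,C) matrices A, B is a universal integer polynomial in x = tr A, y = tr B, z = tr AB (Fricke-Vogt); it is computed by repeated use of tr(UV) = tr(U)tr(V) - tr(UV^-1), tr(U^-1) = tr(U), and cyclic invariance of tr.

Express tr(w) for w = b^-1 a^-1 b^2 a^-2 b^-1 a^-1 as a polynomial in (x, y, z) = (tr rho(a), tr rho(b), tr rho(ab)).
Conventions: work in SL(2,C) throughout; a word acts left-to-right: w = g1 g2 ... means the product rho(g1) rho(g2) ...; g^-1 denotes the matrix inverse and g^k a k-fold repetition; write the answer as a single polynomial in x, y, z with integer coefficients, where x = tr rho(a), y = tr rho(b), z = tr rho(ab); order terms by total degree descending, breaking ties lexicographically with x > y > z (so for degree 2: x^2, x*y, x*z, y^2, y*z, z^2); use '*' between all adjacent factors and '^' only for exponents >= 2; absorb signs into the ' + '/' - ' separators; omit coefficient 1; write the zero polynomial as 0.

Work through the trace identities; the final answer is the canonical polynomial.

x^2*y^2*z^2 - x*y^3*z - x*y*z^3 - x^2*y^2 - x^2*z^2 + 3*x*y*z + x^2 + y^2 + z^2 - 2

reduce: tr(a^-1 b) = tr(b)*tr(a) - tr(b a)  (eliminate a^-1) = x*y - z
so tr(b^2) = tr(b)*tr(b) - tr(1)  (reduce the b square) = y^2 - 2
tr(b a b) = tr(b)*tr(a b) - tr(a)  (reduce the b square) = y*z - x
reduce: tr(b^2 a b) = tr(b)*tr(b a b) - tr(b a)  (reduce the b square) = y^2*z - x*y - z
tr(a b a b) = tr(b a)*tr(b a) - tr(1)  (split on b) = z^2 - 2
tr(a b a) = tr(a)*tr(b a) - tr(b)  (reduce the a square) = x*z - y
tr(b^2 a b a) = tr(b)*tr(a b a b) - tr(a b a)  (reduce the b square) = y*z^2 - x*z - y
tr(a^-1 b^2 a b) = tr(b^2 a b)*tr(a) - tr(b^2 a b a)  (eliminate a^-1) = x*y^2*z - x^2*y - y*z^2 + y
so tr(b^-1 a^-1 b^2 a) = tr(a^-1 b^2 a)*tr(b) - tr(a^-1 b^2 a b)  (eliminate b^-1) = -x*y^2*z + x^2*y + y^3 + y*z^2 - 3*y
tr(b^2 a^-1 b^-1 a^-1) = tr(b^-1 a^-1 b^2)*tr(a) - tr(b^-1 a^-1 b^2 a)  (eliminate a^-1) = x*y^2*z - y^3 - y*z^2 - x*z + 3*y
tr(b^-1 a^-2 b^2 a^-1) = tr(b^2 a^-1 b^-1 a^-1)*tr(a) - tr(b^2 a^-1 b^-1)  (eliminate a^-1) = x^2*y^2*z - x*y^3 - x*y*z^2 - x^2*z + 2*x*y + z
reduce: tr(a^-2 b) = tr(a^-1 b)*tr(a) - tr(a^-1 b a)  (eliminate a^-1) = x^2*y - x*z - y
so tr(a^-1 b^2 a^-2 b^-1 a^-1) = tr(b^-1 a^-2 b^2 a^-1)*tr(a) - tr(b^-1 a^-2 b^2)  (eliminate a^-1) = x^3*y^2*z - x^2*y^3 - x^2*y*z^2 - x^3*z + x^2*y + 2*x*z + y
tr(a^-1 b^2) = tr(b^2)*tr(a) - tr(b^2 a)  (eliminate a^-1) = x*y^2 - y*z - x
so tr(a^-2 b^2) = tr(a^-1 b^2)*tr(a) - tr(a^-1 b^2 a)  (eliminate a^-1) = x^2*y^2 - x*y*z - x^2 - y^2 + 2
so tr(a^-1 b^2 a^-2) = tr(a^-2 b^2)*tr(a) - tr(a^-2 b^2 a)  (eliminate a^-1) = x^3*y^2 - x^2*y*z - x^3 - 2*x*y^2 + y*z + 3*x
reduce: tr(b^3) = tr(b)*tr(b^2) - tr(b)  (reduce the b square) = y^3 - 3*y
tr(b a b^3) = tr(b)*tr(a b^3) - tr(a b^2)  (reduce the b square) = y^3*z - x*y^2 - 2*y*z + x
tr(b a b^3 a) = tr(b)*tr(a b a b^2) - tr(a b a b)  (reduce the b square) = y^2*z^2 - x*y*z - y^2 - z^2 + 2
tr(a b^3 a^-1 b) = tr(b a b^3)*tr(a) - tr(b a b^3 a)  (eliminate a^-1) = x*y^3*z - x^2*y^2 - y^2*z^2 - x*y*z + x^2 + y^2 + z^2 - 2
so tr(b^2 a^-1 b^-1 a b) = tr(a b^3 a^-1)*tr(b) - tr(a b^3 a^-1 b)  (eliminate b^-1) = -x*y^3*z + x^2*y^2 + y^4 + y^2*z^2 + x*y*z - x^2 - 4*y^2 - z^2 + 2
reduce: tr(a b a b a b) = tr(a b a b)*tr(a b) - tr(b a)  (split on a) = z^3 - 3*z
tr(a b a b a) = tr(a)*tr(b a b a) - tr(b a b)  (reduce the a square) = x*z^2 - y*z - x
so tr(b a b a b^2 a) = tr(b)*tr(a b a b a b) - tr(a b a b a)  (reduce the b square) = y*z^3 - x*z^2 - 2*y*z + x
tr(a b a b^2 a^-1 b) = tr(b a b a b^2)*tr(a) - tr(b a b a b^2 a)  (eliminate a^-1) = x*y^2*z^2 - x^2*y*z - y*z^3 - x*y^2 + 2*y*z + x
so tr(b^2 a^-1 b^-1 a b a) = tr(a b a b^2 a^-1)*tr(b) - tr(a b a b^2 a^-1 b)  (eliminate b^-1) = -x*y^2*z^2 + x^2*y*z + y^3*z + y*z^3 - 3*y*z - x
tr(a^-1 b^-1 a b a^-1 b^2) = tr(b^2 a^-1 b^-1 a b)*tr(a) - tr(b^2 a^-1 b^-1 a b a)  (eliminate a^-1) = -x^2*y^3*z + x^3*y^2 + x*y^4 + 2*x*y^2*z^2 - y^3*z - y*z^3 - x^3 - 4*x*y^2 - x*z^2 + 3*y*z + 3*x
so tr(a b a^-1 b) = tr(b a b)*tr(a) - tr(b a b a)  (eliminate a^-1) = x*y*z - x^2 - z^2 + 2
tr(b a^-1 b^2 a^-2 b^-1 a) = tr(a^-1 b^-1 a b a^-1 b^2)*tr(a) - tr(a^-1 b^-1 a b a^-1 b^2 a)  (eliminate a^-1) = -x^3*y^3*z + x^4*y^2 + x^2*y^4 + 2*x^2*y^2*z^2 - x*y^3*z - x*y*z^3 - x^4 - 4*x^2*y^2 - x^2*z^2 + 2*x*y*z + 4*x^2 + z^2 - 2
tr(a^-1 b^2 a^-2 b^-1 a^-1 b) = tr(b a^-1 b^2 a^-2 b^-1)*tr(a) - tr(b a^-1 b^2 a^-2 b^-1 a)  (eliminate a^-1) = x^3*y^3*z - x^2*y^4 - 2*x^2*y^2*z^2 - x^3*y*z + x*y^3*z + x*y*z^3 + 2*x^2*y^2 + x^2*z^2 - x*y*z - x^2 - z^2 + 2
so tr(b^-1 a^-1 b^2 a^-2 b^-1 a^-1) = tr(a^-1 b^2 a^-2 b^-1 a^-1)*tr(b) - tr(a^-1 b^2 a^-2 b^-1 a^-1 b)  (eliminate b^-1) = x^2*y^2*z^2 - x*y^3*z - x*y*z^3 - x^2*y^2 - x^2*z^2 + 3*x*y*z + x^2 + y^2 + z^2 - 2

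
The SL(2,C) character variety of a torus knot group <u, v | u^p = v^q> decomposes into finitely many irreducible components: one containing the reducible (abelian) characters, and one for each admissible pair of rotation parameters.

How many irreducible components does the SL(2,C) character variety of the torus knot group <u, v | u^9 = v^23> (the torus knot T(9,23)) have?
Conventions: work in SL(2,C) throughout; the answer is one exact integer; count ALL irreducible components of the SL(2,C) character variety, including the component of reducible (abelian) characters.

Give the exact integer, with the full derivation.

89

Gamma = < u, v | u^9 = v^23 > (torus knot T(9,23)); the central element u^9 = v^23 acts as +I or -I in any irreducible SL(2,C) representation.
This locks tr(u) to 2*cos(pi*alpha/9), alpha in 1..8, and tr(v) to 2*cos(pi*beta/23), beta in 1..22, on each component of irreducible characters.
Consistency of u^9 = (-1)^alpha I with v^23 = (-1)^beta I forces alpha = beta (mod 2).
count pairs: odd alpha (4 choices) x odd beta (11), plus even alpha (4) x even beta (11): 4*11 + 4*11 = 88.
components with irreducible characters: 88; plus the single component of reducible (abelian) characters: total 89.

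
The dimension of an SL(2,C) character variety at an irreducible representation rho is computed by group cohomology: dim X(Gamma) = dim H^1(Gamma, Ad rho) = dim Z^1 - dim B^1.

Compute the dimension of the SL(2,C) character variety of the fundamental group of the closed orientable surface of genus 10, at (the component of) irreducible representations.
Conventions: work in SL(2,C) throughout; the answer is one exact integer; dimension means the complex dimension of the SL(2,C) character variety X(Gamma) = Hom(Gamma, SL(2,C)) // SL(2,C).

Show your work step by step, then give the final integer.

The genus-10 surface group: 2g = 20 generators, one relator prod [a_i, b_i].
A cocycle assigns one sl_2 vector per generator subject to the relator condition d_2(z) = 0: dim of the unconstrained space is 3*2g = 60.
At an irreducible rho, H^2 = coker(d_2) vanishes (Poincare duality: H^2 is dual to H^0 = invariants = 0), so d_2 is surjective onto sl_2 and dim Z^1 = 60 - 3 = 57.
As always at irreducible rho, dim B^1 = 3.
dim X = dim H^1 = 57 - 3 = 54.

54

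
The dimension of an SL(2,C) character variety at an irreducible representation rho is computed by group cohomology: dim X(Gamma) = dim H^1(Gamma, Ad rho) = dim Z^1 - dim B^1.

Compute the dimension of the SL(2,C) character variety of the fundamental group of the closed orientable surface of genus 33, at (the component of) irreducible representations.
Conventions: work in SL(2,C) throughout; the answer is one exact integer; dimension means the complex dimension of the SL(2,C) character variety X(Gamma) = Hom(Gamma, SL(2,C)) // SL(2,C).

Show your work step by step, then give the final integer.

192

pi_1 of the closed genus-33 surface has 66 generators bound by the single product-of-commutators relator.
A cocycle assigns one sl_2 vector per generator subject to the relator condition d_2(z) = 0: dim of the unconstrained space is 3*2g = 198.
H^2 = coker(d_2) is dual to H^0 = 0 at irreducible rho (Poincare duality), so d_2 is onto: dim Z^1 = 195.
Coboundaries contribute dim B^1 = 3 (injective at irreducible rho).
dim X = dim H^1 = 195 - 3 = 192.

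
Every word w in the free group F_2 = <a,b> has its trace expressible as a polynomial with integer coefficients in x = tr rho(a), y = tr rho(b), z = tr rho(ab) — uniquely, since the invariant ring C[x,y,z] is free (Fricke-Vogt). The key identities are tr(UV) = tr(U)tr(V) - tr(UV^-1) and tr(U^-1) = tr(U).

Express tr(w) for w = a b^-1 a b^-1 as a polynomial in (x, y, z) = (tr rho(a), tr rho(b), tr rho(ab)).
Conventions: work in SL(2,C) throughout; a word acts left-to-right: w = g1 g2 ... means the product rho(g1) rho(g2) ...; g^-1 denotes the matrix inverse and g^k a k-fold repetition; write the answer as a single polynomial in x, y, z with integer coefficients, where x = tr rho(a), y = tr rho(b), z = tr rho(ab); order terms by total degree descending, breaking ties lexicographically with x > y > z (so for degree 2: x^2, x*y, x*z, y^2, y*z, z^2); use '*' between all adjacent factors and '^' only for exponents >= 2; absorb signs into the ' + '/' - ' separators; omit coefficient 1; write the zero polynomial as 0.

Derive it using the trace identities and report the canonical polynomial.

next, trace(a^2) = trace(a)*trace(a) - trace(1)   [square of a] = x^2 - 2
trace(a^2 b) = trace(a)*trace(b a) - trace(b)   [square of a] = x*z - y
trace(a b^-1 a) = trace(a^2)*trace(b) - trace(a^2 b)   [inverse elimination on b] = x^2*y - x*z - y
trace(a b a b) = trace(b a)*trace(b a) - trace(1)   [split at a repeated b] = z^2 - 2
trace(a b^-1 a b) = trace(a b a)*trace(b) - trace(a b a b)   [inverse elimination on b] = x*y*z - y^2 - z^2 + 2
next, trace(a b^-1 a b^-1) = trace(a b^-1 a)*trace(b) - trace(a b^-1 a b)   [inverse elimination on b] = x^2*y^2 - 2*x*y*z + z^2 - 2

x^2*y^2 - 2*x*y*z + z^2 - 2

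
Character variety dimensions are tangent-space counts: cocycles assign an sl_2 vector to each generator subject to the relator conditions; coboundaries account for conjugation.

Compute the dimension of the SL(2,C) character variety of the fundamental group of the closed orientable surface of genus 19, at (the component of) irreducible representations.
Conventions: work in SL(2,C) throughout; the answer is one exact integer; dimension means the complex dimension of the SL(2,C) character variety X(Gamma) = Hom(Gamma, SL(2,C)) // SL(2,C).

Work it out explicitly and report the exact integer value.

pi_1 of the closed genus-19 surface has 38 generators bound by the single product-of-commutators relator.
A cocycle assigns one sl_2 vector per generator subject to the relator condition d_2(z) = 0: dim of the unconstrained space is 3*2g = 114.
At an irreducible rho, H^2 = coker(d_2) vanishes (Poincare duality: H^2 is dual to H^0 = invariants = 0), so d_2 is surjective onto sl_2 and dim Z^1 = 114 - 3 = 111.
Coboundaries contribute dim B^1 = 3 (injective at irreducible rho).
dim X = dim H^1 = 111 - 3 = 108.

108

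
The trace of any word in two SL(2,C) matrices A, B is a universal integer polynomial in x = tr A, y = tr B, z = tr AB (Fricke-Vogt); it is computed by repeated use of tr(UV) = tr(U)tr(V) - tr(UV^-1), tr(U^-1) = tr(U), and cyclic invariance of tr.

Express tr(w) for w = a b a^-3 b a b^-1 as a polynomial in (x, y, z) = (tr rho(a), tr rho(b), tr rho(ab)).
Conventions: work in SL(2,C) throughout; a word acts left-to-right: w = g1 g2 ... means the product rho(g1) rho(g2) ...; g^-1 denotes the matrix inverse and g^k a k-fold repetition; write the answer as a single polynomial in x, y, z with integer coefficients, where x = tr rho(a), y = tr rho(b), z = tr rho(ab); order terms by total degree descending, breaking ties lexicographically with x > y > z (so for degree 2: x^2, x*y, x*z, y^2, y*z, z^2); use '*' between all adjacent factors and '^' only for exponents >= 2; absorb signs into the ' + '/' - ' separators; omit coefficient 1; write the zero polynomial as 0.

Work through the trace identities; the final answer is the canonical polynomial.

x^4*y^2*z - x^5*y - x^3*y^3 - 2*x^3*y*z^2 + x^4*z - x^2*y^2*z + x^2*z^3 + 6*x^3*y + 2*x*y^3 + 3*x*y*z^2 - 5*x^2*z - y^2*z - z^3 - 7*x*y + 3*z

trace(a^2 b) = trace(a) * trace(b a) - trace(b)  (reduce the a square) = x*z - y
trace(a^2) = trace(a) * trace(a) - trace(1)  (reduce the a square) = x^2 - 2
apply: trace(b a^2 b) = trace(b) * trace(a^2 b) - trace(a^2)  (reduce the b square) = x*y*z - x^2 - y^2 + 2
use: trace(b a b a) = trace(a b) * trace(a b) - trace(1)  (split on a) = z^2 - 2
trace(b a b) = trace(b) * trace(a b) - trace(a)  (reduce the b square) = y*z - x
trace(b a^2 b a) = trace(a) * trace(b a b a) - trace(b a b)  (reduce the a square) = x*z^2 - y*z - x
trace(a b a^-1 b a) = trace(b a^2 b) * trace(a) - trace(b a^2 b a)  (eliminate a^-1) = x^2*y*z - x^3 - x*y^2 - x*z^2 + y*z + 3*x
use: trace(b a b a b) = trace(b) * trace(a b a b) - trace(a b a)  (reduce the b square) = y*z^2 - x*z - y
trace(b a b a b a) = trace(b a b a) * trace(b a) - trace(a b)  (split on b) = z^3 - 3*z
trace(a b a^-1 b a b) = trace(b a b a b) * trace(a) - trace(b a b a b a)  (eliminate a^-1) = x*y*z^2 - x^2*z - z^3 - x*y + 3*z
trace(a^-1 b a b^-1 a b) = trace(a b a^-1 b a) * trace(b) - trace(a b a^-1 b a b)  (eliminate b^-1) = x^2*y^2*z - x^3*y - x*y^3 - 2*x*y*z^2 + x^2*z + y^2*z + z^3 + 4*x*y - 3*z
apply: trace(b a b^-1 a b) = trace(a b^2 a) * trace(b) - trace(a b^2 a b)  (eliminate b^-1) = x*y^2*z - x^2*y - y^3 - y*z^2 + x*z + 3*y
use: trace(a^-2 b a b^-1 a b) = trace(a^-1 b a b^-1 a b) * trace(a) - trace(a^-1 b a b^-1 a b a)  (eliminate a^-1) = x^3*y^2*z - x^4*y - x^2*y^3 - 2*x^2*y*z^2 + x^3*z + x*z^3 + 5*x^2*y + y^3 + y*z^2 - 4*x*z - 3*y
use: trace(a b a^-3 b a b^-1) = trace(a^-2 b a b^-1 a b) * trace(a) - trace(a^-2 b a b^-1 a b a)  (eliminate a^-1) = x^4*y^2*z - x^5*y - x^3*y^3 - 2*x^3*y*z^2 + x^4*z - x^2*y^2*z + x^2*z^3 + 6*x^3*y + 2*x*y^3 + 3*x*y*z^2 - 5*x^2*z - y^2*z - z^3 - 7*x*y + 3*z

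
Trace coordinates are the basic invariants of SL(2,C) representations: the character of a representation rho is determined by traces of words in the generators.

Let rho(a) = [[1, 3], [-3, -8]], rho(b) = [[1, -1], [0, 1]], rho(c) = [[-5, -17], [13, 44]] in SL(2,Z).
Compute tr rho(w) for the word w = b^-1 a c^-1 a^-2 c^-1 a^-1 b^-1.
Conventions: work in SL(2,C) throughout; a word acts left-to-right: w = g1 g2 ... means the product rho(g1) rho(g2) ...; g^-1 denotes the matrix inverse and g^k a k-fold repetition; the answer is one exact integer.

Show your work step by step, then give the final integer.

rho(b^-1) = [[1, 1], [0, 1]]
... * rho(a) = [[1, 3], [-3, -8]]  ->  [[-2, -5], [-3, -8]]
... * rho(c^-1) = [[44, 17], [-13, -5]]  ->  [[-23, -9], [-28, -11]]
... * rho(a^-1) = [[-8, -3], [3, 1]]  ->  [[157, 60], [191, 73]]
... * rho(a^-1) = [[-8, -3], [3, 1]]  ->  [[-1076, -411], [-1309, -500]]
... * rho(c^-1) = [[44, 17], [-13, -5]]  ->  [[-42001, -16237], [-51096, -19753]]
... * rho(a^-1) = [[-8, -3], [3, 1]]  ->  [[287297, 109766], [349509, 133535]]
... * rho(b^-1) = [[1, 1], [0, 1]]  ->  [[287297, 397063], [349509, 483044]]
tr = 287297 + 483044 = 770341

770341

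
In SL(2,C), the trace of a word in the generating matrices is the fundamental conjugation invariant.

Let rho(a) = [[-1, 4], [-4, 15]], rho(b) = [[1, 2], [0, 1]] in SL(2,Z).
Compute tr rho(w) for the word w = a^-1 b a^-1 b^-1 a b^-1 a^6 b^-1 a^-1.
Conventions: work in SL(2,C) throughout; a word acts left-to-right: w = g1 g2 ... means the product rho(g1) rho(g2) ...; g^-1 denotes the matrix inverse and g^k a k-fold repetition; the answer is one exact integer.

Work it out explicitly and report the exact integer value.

rho(a^-1) = [[15, -4], [4, -1]]
... * rho(b) = [[1, 2], [0, 1]]  ->  [[15, 26], [4, 7]]
... * rho(a^-1) = [[15, -4], [4, -1]]  ->  [[329, -86], [88, -23]]
... * rho(b^-1) = [[1, -2], [0, 1]]  ->  [[329, -744], [88, -199]]
... * rho(a) = [[-1, 4], [-4, 15]]  ->  [[2647, -9844], [708, -2633]]
... * rho(b^-1) = [[1, -2], [0, 1]]  ->  [[2647, -15138], [708, -4049]]
... * rho(a) = [[-1, 4], [-4, 15]]  ->  [[57905, -216482], [15488, -57903]]
... * rho(a) = [[-1, 4], [-4, 15]]  ->  [[808023, -3015610], [216124, -806593]]
... * rho(a) = [[-1, 4], [-4, 15]]  ->  [[11254417, -42002058], [3010248, -11234399]]
... * rho(a) = [[-1, 4], [-4, 15]]  ->  [[156753815, -585013202], [41927348, -156474993]]
... * rho(a) = [[-1, 4], [-4, 15]]  ->  [[2183298993, -8148182770], [583972624, -2179415503]]
... * rho(a) = [[-1, 4], [-4, 15]]  ->  [[30409432087, -113489545578], [8133689388, -30355342049]]
... * rho(b^-1) = [[1, -2], [0, 1]]  ->  [[30409432087, -174308409752], [8133689388, -46622720825]]
... * rho(a^-1) = [[15, -4], [4, -1]]  ->  [[-241092157703, 52670681404], [-64485542480, 14087963273]]
tr = -241092157703 + 14087963273 = -227004194430

-227004194430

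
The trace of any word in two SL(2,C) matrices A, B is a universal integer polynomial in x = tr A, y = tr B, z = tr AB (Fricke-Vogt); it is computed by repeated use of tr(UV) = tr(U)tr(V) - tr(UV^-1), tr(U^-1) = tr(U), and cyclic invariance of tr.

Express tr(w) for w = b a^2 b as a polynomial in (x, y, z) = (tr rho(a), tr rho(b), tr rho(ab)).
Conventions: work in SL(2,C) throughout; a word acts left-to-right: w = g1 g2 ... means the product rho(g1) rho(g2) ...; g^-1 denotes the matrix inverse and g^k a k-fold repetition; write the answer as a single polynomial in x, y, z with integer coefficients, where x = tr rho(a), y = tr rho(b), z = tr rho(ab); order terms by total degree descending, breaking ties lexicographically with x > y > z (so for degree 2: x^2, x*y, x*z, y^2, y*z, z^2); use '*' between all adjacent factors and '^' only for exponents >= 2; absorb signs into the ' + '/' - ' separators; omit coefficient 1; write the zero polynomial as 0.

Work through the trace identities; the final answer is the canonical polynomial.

use: trace(b^2 a) = trace(b) * trace(a b) - trace(a) = y*z - x
trace(b^2) = trace(b) * trace(b) - trace(1) = y^2 - 2
apply: trace(b a^2 b) = trace(a) * trace(b^2 a) - trace(b^2) = x*y*z - x^2 - y^2 + 2

x*y*z - x^2 - y^2 + 2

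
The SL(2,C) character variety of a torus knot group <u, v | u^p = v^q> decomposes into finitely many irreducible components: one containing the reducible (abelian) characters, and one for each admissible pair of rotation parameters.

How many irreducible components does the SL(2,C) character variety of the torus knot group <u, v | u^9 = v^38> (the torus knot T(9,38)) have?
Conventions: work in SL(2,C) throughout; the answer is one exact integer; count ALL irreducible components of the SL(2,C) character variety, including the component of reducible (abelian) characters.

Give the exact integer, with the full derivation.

149

In the torus knot group T(9,38), u^9 = v^38 is central, so an irreducible representation sends it to +I or -I (Schur).
This locks tr(u) to 2*cos(pi*alpha/9), alpha in 1..8, and tr(v) to 2*cos(pi*beta/38), beta in 1..37, on each component of irreducible characters.
u^9 = (-1)^alpha I and v^38 = (-1)^beta I must agree, so alpha and beta have equal parity.
Counting: 4 odd alphas x 19 odd betas + 4 even alphas x 18 even betas = 76 + 72 = 148.
Total: 148 irreducible-character components + 1 reducible (abelian) component = 149.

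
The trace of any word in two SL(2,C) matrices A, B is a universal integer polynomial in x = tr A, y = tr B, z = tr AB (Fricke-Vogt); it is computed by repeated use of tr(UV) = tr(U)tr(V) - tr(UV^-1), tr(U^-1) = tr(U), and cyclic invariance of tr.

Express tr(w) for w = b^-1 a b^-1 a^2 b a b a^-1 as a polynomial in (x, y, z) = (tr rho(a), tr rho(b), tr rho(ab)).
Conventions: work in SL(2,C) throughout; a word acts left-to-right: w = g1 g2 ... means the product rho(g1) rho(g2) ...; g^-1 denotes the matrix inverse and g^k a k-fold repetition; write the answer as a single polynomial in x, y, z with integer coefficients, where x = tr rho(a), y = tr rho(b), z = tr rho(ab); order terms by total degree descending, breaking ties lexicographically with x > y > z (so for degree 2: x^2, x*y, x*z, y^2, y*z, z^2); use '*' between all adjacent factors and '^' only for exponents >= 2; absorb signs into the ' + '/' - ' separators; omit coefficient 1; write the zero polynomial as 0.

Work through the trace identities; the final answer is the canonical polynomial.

-x^3*y^2*z^2 + x^4*y*z + x^2*y^3*z + 2*x^2*y*z^3 - x^3*z^2 - x*y^2*z^2 - x*z^4 - 3*x^2*y*z - x*y^2 + 3*x*z^2 + x

trace(b a b a) = trace(a b)*trace(a b) - trace(1) = z^2 - 2
trace(b a b) = trace(b)*trace(a b) - trace(a) = y*z - x
trace(a^2 b a b) = trace(a)*trace(b a b a) - trace(b a b) = x*z^2 - y*z - x
trace(a b a) = trace(a)*trace(b a) - trace(b) = x*z - y
trace(b a b^2 a) = trace(b)*trace(a b a b) - trace(a b a) = y*z^2 - x*z - y
trace(b a b^2) = trace(b)*trace(a b^2) - trace(a b) = y^2*z - x*y - z
trace(b a b^2 a^2) = trace(a)*trace(b a b^2 a) - trace(b a b^2) = x*y*z^2 - x^2*z - y^2*z + z
trace(b a^3 b a b) = trace(a)*trace(b a b^2 a^2) - trace(b a b^2 a) = x^2*y*z^2 - x^3*z - x*y^2*z - y*z^2 + 2*x*z + y
trace(b a b a b a) = trace(a b)*trace(a b a b) - trace(a^-1 b^-1) = z^3 - 3*z
trace(b a b a b a^2) = trace(a)*trace(b a b a b a) - trace(b a b a b) = x*z^3 - y*z^2 - 2*x*z + y
trace(b a^3 b a b a) = trace(a)*trace(b a b a b a^2) - trace(b a b a b a) = x^2*z^3 - x*y*z^2 - 2*x^2*z - z^3 + x*y + 3*z
trace(a^3 b a b a^-1 b) = trace(b a^3 b a b)*trace(a) - trace(b a^3 b a b a) = x^3*y*z^2 - x^4*z - x^2*y^2*z - x^2*z^3 + 4*x^2*z + z^3 - 3*z
trace(a^2 b a b a^-1 b^-1 a) = trace(a^3 b a b a^-1)*trace(b) - trace(a^3 b a b a^-1 b) = -x^3*y*z^2 + x^4*z + x^2*y^2*z + x^2*z^3 + x*y*z^2 - 4*x^2*z - y^2*z - z^3 - x*y + 3*z
trace(b^2) = trace(b)*trace(b) - trace(1) = y^2 - 2
trace(b a^2 b) = trace(a)*trace(b^2 a) - trace(b^2) = x*y*z - x^2 - y^2 + 2
trace(a b a^2 b a) = trace(a)*trace(b a^2 b a) - trace(b a^2 b) = x^2*z^2 - 2*x*y*z + y^2 - 2
trace(a b a^2) = trace(a)*trace(b a^2) - trace(b a) = x^2*z - x*y - z
trace(b a b a^2 b) = trace(b)*trace(a b a^2 b) - trace(a b a^2) = x*y*z^2 - x^2*z - y^2*z + z
trace(a b a^2 b a b a) = trace(a)*trace(b a b a^2 b a) - trace(b a b a^2 b) = x^2*z^3 - 2*x*y*z^2 - x^2*z + y^2*z + x*y - z
trace(b a b a b a b a) = trace(a b a b)*trace(a b a b) - trace(1) = z^4 - 4*z^2 + 2
trace(b a b a b a b) = trace(b)*trace(a b a b a b) - trace(a b a b a) = y*z^3 - x*z^2 - 2*y*z + x
trace(a b a^2 b a b a b) = trace(a)*trace(b a b a b a b a) - trace(b a b a b a b) = x*z^4 - y*z^3 - 3*x*z^2 + 2*y*z + x
trace(b^-1 a b a^2 b a b a) = trace(a b a^2 b a b a)*trace(b) - trace(a b a^2 b a b a b) = x^2*y*z^3 - 2*x*y^2*z^2 - x*z^4 - x^2*y*z + y^3*z + y*z^3 + x*y^2 + 3*x*z^2 - 3*y*z - x
trace(a^2 b a b a^-1 b^-1 a b) = trace(b^-1 a b a^2 b a b)*trace(a) - trace(b^-1 a b a^2 b a b a) = -x^2*y*z^3 + x^3*z^2 + 2*x*y^2*z^2 + x*z^4 - x^2*y*z - y^3*z - y*z^3 - 3*x*z^2 + 3*y*z - x
trace(b^-1 a b^-1 a^2 b a b a^-1) = trace(a^2 b a b a^-1 b^-1 a)*trace(b) - trace(a^2 b a b a^-1 b^-1 a b) = -x^3*y^2*z^2 + x^4*y*z + x^2*y^3*z + 2*x^2*y*z^3 - x^3*z^2 - x*y^2*z^2 - x*z^4 - 3*x^2*y*z - x*y^2 + 3*x*z^2 + x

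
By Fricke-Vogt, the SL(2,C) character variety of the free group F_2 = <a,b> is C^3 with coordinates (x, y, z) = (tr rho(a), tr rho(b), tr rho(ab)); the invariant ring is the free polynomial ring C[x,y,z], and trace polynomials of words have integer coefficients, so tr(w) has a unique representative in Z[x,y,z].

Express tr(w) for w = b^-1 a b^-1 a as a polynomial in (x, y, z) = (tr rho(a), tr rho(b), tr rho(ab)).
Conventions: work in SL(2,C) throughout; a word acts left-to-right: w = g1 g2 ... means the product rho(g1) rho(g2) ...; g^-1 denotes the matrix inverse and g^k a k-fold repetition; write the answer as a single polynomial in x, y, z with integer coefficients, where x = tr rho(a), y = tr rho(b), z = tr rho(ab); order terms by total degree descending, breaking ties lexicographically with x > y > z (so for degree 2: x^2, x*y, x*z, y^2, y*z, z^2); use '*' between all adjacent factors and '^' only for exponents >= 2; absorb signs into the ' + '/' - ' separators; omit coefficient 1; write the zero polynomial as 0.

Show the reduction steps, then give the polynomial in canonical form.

trace(a^2) = trace(a) trace(a) - trace(1)   [square of a] = x^2 - 2
trace(a^2 b) = trace(a) trace(b a) - trace(b)   [square of a] = x*z - y
trace(a b^-1 a) = trace(a^2) trace(b) - trace(a^2 b)   [inverse elimination on b] = x^2*y - x*z - y
trace(a b a b) = trace(a b) trace(a b) - trace(1)   [split at a repeated a] = z^2 - 2
trace(a b^-1 a b) = trace(a b a) trace(b) - trace(a b a b)   [inverse elimination on b] = x*y*z - y^2 - z^2 + 2
trace(b^-1 a b^-1 a) = trace(a b^-1 a) trace(b) - trace(a b^-1 a b)   [inverse elimination on b] = x^2*y^2 - 2*x*y*z + z^2 - 2

x^2*y^2 - 2*x*y*z + z^2 - 2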